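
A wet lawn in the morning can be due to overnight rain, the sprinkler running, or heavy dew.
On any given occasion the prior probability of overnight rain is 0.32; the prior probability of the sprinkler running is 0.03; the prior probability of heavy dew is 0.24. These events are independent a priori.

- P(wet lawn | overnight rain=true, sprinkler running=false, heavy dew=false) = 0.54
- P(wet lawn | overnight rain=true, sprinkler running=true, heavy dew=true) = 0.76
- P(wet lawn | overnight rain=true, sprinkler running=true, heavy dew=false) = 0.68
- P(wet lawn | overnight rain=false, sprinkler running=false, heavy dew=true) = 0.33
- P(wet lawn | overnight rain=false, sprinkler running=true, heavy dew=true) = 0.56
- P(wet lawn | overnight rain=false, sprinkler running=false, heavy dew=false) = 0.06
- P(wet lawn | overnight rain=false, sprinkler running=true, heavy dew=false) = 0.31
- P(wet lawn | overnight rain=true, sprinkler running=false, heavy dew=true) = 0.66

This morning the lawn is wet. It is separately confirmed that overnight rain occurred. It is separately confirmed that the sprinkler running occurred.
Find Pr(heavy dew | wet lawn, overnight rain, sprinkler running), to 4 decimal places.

Enumerate both values of heavy dew and weight by the priors:
  P(wet lawn | overnight rain, sprinkler running) = 0.68·0.76 + 0.76·0.24
        = 0.516800 + 0.182400 = 0.699200
Configurations with heavy dew contribute 0.182400, so
  P(heavy dew | wet lawn, overnight rain, sprinkler running) = 0.182400 / 0.699200 ≈ 0.2609

Pr(heavy dew | wet lawn, overnight rain, sprinkler running) ≈ 0.2609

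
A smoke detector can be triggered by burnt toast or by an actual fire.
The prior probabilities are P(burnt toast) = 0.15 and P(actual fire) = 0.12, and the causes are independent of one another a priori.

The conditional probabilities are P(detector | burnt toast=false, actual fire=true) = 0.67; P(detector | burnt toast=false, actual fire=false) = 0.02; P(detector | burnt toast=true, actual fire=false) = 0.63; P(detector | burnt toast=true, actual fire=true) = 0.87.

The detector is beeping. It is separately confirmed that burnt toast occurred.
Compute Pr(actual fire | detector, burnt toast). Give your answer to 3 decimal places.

For the numerator, keep only actual fire=true terms: 0.87·0.12 = 0.104400
Denominator P(detector | burnt toast): 0.63·0.88 + 0.87·0.12 = 0.658800
P(actual fire | detector, burnt toast) = 0.104400/0.658800 ≈ 0.158

Pr(actual fire | detector, burnt toast) ≈ 0.158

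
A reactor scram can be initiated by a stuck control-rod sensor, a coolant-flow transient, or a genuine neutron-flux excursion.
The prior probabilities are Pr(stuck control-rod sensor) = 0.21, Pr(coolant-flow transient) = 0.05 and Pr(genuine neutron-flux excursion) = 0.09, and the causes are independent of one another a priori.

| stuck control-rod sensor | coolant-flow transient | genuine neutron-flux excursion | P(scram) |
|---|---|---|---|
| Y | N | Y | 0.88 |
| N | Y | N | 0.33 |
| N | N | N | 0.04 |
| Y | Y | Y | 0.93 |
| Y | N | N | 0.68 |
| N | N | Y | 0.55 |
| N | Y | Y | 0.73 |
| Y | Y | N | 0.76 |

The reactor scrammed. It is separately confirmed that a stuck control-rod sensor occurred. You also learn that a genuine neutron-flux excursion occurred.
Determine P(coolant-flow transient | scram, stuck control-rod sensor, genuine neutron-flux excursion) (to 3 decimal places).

P(coolant-flow transient | scram, stuck control-rod sensor, genuine neutron-flux excursion) ≈ 0.053

P(scram | stuck control-rod sensor, genuine neutron-flux excursion) = 0.88×0.95 + 0.93×0.05 = 0.836000 + 0.046500 = 0.882500
Restricting to configurations with coolant-flow transient present: 0.93×0.05 = 0.046500.
P(coolant-flow transient | scram, stuck control-rod sensor, genuine neutron-flux excursion) = 0.046500 / 0.882500 ≈ 0.053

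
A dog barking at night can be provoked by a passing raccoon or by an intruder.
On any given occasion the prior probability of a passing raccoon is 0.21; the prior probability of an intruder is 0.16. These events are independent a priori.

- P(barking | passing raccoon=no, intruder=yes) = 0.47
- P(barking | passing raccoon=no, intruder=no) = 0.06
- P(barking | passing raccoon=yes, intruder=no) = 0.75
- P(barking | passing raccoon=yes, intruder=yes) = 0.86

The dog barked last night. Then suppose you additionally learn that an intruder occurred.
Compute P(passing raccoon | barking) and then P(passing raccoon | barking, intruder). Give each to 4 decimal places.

P(passing raccoon | barking) ≈ 0.6190; P(passing raccoon | barking, intruder) ≈ 0.3272

P(barking) = 0.06*0.79*0.84 + 0.47*0.79*0.16 + 0.75*0.21*0.84 + 0.86*0.21*0.16 = 0.039816 + 0.059408 + 0.132300 + 0.028896 = 0.260420
The passing raccoon-present share is 0.132300 + 0.028896 = 0.161196.
P(passing raccoon | barking) = 0.161196 / 0.260420 ≈ 0.6190

With the extra evidence:
Enumerate both values of passing raccoon and weight by the priors:
  P(barking | intruder) = 0.47·0.79 + 0.86·0.21
        = 0.371300 + 0.180600 = 0.551900
Configurations with passing raccoon contribute 0.180600, so
  P(passing raccoon | barking, intruder) = 0.180600 / 0.551900 ≈ 0.3272
— intruder explains away the evidence for passing raccoon.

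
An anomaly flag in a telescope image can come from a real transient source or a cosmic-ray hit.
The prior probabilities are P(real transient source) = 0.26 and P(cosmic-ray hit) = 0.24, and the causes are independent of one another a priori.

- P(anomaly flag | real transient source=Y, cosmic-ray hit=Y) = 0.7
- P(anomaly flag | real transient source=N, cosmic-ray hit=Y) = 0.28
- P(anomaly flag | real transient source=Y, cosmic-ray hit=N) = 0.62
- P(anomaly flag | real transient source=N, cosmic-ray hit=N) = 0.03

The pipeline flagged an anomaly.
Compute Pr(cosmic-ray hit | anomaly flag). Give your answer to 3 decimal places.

Pr(cosmic-ray hit | anomaly flag) ≈ 0.401

Enumerate the 4 (real transient source, cosmic-ray hit) configurations and weight by the priors:
  P(anomaly flag) = 0.03×0.74×0.76 + 0.28×0.74×0.24 + 0.62×0.26×0.76 + 0.7×0.26×0.24
        = 0.016872 + 0.049728 + 0.122512 + 0.043680 = 0.232792
Keeping only the cosmic-ray hit-present terms gives 0.093408, so
  P(cosmic-ray hit | anomaly flag) = 0.093408 / 0.232792 ≈ 0.401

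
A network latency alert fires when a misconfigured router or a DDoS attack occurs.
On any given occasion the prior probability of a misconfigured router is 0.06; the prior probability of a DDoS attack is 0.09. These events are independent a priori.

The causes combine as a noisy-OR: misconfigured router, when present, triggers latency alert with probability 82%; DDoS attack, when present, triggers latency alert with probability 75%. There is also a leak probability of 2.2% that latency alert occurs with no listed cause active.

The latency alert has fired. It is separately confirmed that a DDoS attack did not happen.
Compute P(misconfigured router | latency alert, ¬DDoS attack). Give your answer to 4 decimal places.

Under noisy-OR, P(latency alert | causes) = 1 − (1−0.022)·∏(1−qᵢ) over the active causes.
P(latency alert | ¬DDoS attack) = 0.022·0.94 + 0.82396·0.06 = 0.020680 + 0.049438 = 0.070118
Restricting to configurations with misconfigured router present: 0.82396·0.06 = 0.049438.
P(misconfigured router | latency alert, ¬DDoS attack) = 0.049438 / 0.070118 ≈ 0.7051

P(misconfigured router | latency alert, ¬DDoS attack) ≈ 0.7051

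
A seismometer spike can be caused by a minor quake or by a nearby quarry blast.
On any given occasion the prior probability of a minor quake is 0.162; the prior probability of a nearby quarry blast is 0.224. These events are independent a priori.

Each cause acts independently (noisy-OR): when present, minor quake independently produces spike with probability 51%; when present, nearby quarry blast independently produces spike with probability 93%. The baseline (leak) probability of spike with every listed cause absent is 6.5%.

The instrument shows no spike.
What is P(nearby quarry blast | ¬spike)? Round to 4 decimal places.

P(nearby quarry blast | ¬spike) ≈ 0.0198

Under noisy-OR, P(spike | causes) = 1 − (1−0.065)·∏(1−qᵢ) over the active causes.
Sum P(¬spike|·) weighted by the priors over the 4 (minor quake, nearby quarry blast) configurations:
  P(¬spike) = 0.935·0.838·0.776 + 0.06545·0.838·0.224 + 0.45815·0.162·0.776 + 0.032071·0.162·0.224
        = 0.608019 + 0.012286 + 0.057595 + 0.001164 = 0.679064
Configurations with nearby quarry blast contribute 0.013450, so
  P(nearby quarry blast | ¬spike) = 0.013450 / 0.679064 ≈ 0.0198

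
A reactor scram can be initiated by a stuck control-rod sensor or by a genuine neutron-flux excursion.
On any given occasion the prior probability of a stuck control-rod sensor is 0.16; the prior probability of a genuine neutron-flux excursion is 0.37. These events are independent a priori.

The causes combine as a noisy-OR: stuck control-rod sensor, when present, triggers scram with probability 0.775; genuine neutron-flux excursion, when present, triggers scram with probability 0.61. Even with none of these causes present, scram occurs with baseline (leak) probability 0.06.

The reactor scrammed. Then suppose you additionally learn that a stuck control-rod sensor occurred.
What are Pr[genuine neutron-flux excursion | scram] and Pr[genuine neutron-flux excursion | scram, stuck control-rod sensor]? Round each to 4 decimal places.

Pr[genuine neutron-flux excursion | scram] ≈ 0.6931; Pr[genuine neutron-flux excursion | scram, stuck control-rod sensor] ≈ 0.4060

Under noisy-OR, P(scram | causes) = 1 − (1−0.06)·∏(1−qᵢ) over the active causes.
P(scram) = 0.06·0.84·0.63 + 0.6334·0.84·0.37 + 0.7885·0.16·0.63 + 0.917515·0.16·0.37 = 0.031752 + 0.196861 + 0.079481 + 0.054317 = 0.362411
The genuine neutron-flux excursion-present share is 0.196861 + 0.054317 = 0.251178.
P(genuine neutron-flux excursion | scram) = 0.251178 / 0.362411 ≈ 0.6931

With the extra evidence:
Weight on genuine neutron-flux excursion=true, given the evidence: 0.917515·0.37 = 0.339481
The normalizing constant is 0.7885·0.63 + 0.917515·0.37 = 0.836236
Posterior = 0.339481 / 0.836236 ≈ 0.4060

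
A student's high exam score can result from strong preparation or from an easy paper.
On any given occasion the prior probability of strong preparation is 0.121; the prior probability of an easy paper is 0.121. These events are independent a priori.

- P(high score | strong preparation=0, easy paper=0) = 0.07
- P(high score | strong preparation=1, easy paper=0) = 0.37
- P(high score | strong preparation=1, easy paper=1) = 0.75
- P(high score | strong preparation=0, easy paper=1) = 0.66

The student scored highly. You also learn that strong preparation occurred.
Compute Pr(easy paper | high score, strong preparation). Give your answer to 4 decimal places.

Pr(easy paper | high score, strong preparation) ≈ 0.2182

P(high score | strong preparation) = 0.37·0.879 + 0.75·0.121 = 0.325230 + 0.090750 = 0.415980
Of this, 0.090750 comes from 0.75·0.121 (the easy paper=true cases).
So P(easy paper | high score, strong preparation) = 0.090750/0.415980 ≈ 0.2182.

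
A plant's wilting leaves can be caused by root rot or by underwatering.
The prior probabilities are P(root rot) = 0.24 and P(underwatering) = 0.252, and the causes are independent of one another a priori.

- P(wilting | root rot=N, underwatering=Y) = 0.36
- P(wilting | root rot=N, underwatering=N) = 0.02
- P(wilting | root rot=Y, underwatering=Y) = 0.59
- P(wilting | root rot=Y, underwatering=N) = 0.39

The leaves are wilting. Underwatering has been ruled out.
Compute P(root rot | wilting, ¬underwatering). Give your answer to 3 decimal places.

P(root rot | wilting, ¬underwatering) ≈ 0.860

Weight on root rot=true, given the evidence: 0.39*0.24 = 0.093600
The normalizing constant is 0.02*0.76 + 0.39*0.24 = 0.108800
P(root rot | wilting, ¬underwatering) = 0.093600/0.108800 ≈ 0.860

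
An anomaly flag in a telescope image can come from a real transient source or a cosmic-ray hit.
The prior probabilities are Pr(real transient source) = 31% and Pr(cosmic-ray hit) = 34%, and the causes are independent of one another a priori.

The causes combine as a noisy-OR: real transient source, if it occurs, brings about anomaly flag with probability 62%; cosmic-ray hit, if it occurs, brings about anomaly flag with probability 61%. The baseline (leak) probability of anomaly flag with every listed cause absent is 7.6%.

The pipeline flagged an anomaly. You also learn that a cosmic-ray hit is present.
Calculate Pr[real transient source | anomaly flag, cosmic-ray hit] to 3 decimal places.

Under noisy-OR, P(anomaly flag | causes) = 1 − (1−0.076)·∏(1−qᵢ) over the active causes.
Enumerate both values of real transient source and weight by the priors:
  P(anomaly flag | cosmic-ray hit) = 0.63964·0.69 + 0.863063·0.31
        = 0.441352 + 0.267550 = 0.708902
The terms with real transient source present sum to 0.267550, so
  P(real transient source | anomaly flag, cosmic-ray hit) = 0.267550 / 0.708902 ≈ 0.377

Pr[real transient source | anomaly flag, cosmic-ray hit] ≈ 0.377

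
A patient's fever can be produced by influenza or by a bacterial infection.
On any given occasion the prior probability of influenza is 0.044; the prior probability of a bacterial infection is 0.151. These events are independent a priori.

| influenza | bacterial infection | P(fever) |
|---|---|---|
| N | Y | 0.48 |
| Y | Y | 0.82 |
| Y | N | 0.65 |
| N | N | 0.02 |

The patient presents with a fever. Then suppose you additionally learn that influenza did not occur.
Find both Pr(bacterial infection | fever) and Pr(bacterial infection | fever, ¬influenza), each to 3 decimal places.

For the numerator, keep only bacterial infection=true terms: 0.069291 + 0.005448 = 0.074739
Denominator P(fever): 0.02×0.956×0.849 + 0.48×0.956×0.151 + 0.65×0.044×0.849 + 0.82×0.044×0.151 = 0.115253
Posterior = 0.074739 / 0.115253 ≈ 0.648

Now condition on the additional information:
Enumerate both values of bacterial infection and weight by the priors:
  P(fever | ¬influenza) = 0.02×0.849 + 0.48×0.151
        = 0.016980 + 0.072480 = 0.089460
The terms with bacterial infection present sum to 0.072480, so
  P(bacterial infection | fever, ¬influenza) = 0.072480 / 0.089460 ≈ 0.810

Pr(bacterial infection | fever) ≈ 0.648; Pr(bacterial infection | fever, ¬influenza) ≈ 0.810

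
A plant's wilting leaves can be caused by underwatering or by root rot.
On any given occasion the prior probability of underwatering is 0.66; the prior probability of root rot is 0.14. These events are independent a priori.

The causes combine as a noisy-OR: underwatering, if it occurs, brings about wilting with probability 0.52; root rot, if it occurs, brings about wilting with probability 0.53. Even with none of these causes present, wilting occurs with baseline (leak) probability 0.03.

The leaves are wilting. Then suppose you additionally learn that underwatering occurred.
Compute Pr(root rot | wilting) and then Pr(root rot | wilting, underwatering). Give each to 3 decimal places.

Pr(root rot | wilting) ≈ 0.239; Pr(root rot | wilting, underwatering) ≈ 0.192

Under noisy-OR, P(wilting | causes) = 1 − (1−0.03)·∏(1−qᵢ) over the active causes.
Enumerate the 4 (underwatering, root rot) configurations and weight by the priors:
  P(wilting) = 0.03×0.34×0.86 + 0.5441×0.34×0.14 + 0.5344×0.66×0.86 + 0.781168×0.66×0.14
        = 0.008772 + 0.025899 + 0.303325 + 0.072180 = 0.410176
Configurations with root rot contribute 0.098079, so
  P(root rot | wilting) = 0.098079 / 0.410176 ≈ 0.239

Now also conditioning on underwatering=true:
P(wilting | underwatering) = 0.5344*0.86 + 0.781168*0.14 = 0.459584 + 0.109364 = 0.568948
Of this, 0.109364 comes from 0.781168*0.14 (the root rot=true cases).
P(root rot | wilting, underwatering) = 0.109364 / 0.568948 ≈ 0.192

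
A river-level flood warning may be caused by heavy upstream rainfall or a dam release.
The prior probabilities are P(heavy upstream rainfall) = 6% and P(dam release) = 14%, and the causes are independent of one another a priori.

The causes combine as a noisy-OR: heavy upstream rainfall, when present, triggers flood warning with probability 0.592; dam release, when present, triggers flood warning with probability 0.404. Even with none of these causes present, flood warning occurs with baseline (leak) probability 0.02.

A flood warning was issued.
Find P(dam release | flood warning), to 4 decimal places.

Under noisy-OR, P(flood warning | causes) = 1 − (1−0.02)·∏(1−qᵢ) over the active causes.
P(flood warning) = 0.02×0.94×0.86 + 0.41592×0.94×0.14 + 0.60016×0.06×0.86 + 0.761695×0.06×0.14 = 0.016168 + 0.054735 + 0.030968 + 0.006398 = 0.108269
The dam release-present share is 0.054735 + 0.006398 = 0.061133.
So P(dam release | flood warning) = 0.061133/0.108269 ≈ 0.5646.

P(dam release | flood warning) ≈ 0.5646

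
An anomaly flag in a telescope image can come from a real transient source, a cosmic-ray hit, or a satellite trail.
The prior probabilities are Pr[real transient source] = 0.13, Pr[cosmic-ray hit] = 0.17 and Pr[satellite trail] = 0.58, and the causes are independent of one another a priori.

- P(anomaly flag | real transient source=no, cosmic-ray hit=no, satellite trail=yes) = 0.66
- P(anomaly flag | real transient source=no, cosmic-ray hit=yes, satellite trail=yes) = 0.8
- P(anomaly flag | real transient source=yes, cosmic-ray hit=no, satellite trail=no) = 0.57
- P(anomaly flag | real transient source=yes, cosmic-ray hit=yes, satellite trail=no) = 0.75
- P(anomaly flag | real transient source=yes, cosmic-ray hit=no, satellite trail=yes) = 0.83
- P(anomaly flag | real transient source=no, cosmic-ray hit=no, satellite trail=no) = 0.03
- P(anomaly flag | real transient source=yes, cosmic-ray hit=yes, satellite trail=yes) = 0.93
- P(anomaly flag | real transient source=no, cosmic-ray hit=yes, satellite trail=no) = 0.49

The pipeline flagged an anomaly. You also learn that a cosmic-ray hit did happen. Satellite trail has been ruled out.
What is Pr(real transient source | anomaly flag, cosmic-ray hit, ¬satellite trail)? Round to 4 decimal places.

Pr(real transient source | anomaly flag, cosmic-ray hit, ¬satellite trail) ≈ 0.1861

Sum P(anomaly flag|·) weighted by the priors over both values of real transient source:
  P(anomaly flag | cosmic-ray hit, ¬satellite trail) = 0.49*0.87 + 0.75*0.13
        = 0.426300 + 0.097500 = 0.523800
The terms with real transient source present sum to 0.097500, so
  P(real transient source | anomaly flag, cosmic-ray hit, ¬satellite trail) = 0.097500 / 0.523800 ≈ 0.1861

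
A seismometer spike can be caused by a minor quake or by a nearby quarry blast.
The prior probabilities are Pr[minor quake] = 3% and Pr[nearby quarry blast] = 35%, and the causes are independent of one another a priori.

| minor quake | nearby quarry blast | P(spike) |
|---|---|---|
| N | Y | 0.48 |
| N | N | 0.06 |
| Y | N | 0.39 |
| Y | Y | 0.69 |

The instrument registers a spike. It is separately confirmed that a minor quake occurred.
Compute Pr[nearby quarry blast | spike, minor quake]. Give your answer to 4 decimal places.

P(spike | minor quake) = 0.39×0.65 + 0.69×0.35 = 0.253500 + 0.241500 = 0.495000
The nearby quarry blast-present share is 0.69×0.35 = 0.241500.
P(nearby quarry blast | spike, minor quake) = 0.241500 / 0.495000 ≈ 0.4879

Pr[nearby quarry blast | spike, minor quake] ≈ 0.4879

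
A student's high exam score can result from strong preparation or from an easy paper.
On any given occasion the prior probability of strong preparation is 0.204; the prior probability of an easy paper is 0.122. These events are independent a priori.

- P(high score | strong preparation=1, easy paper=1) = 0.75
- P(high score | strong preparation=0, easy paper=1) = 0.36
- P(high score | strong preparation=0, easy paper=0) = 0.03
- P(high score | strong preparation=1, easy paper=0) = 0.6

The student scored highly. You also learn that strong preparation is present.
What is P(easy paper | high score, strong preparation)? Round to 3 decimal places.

P(easy paper | high score, strong preparation) ≈ 0.148

Sum P(high score|·) weighted by the priors over both values of easy paper:
  P(high score | strong preparation) = 0.6×0.878 + 0.75×0.122
        = 0.526800 + 0.091500 = 0.618300
The terms with easy paper present sum to 0.091500, so
  P(easy paper | high score, strong preparation) = 0.091500 / 0.618300 ≈ 0.148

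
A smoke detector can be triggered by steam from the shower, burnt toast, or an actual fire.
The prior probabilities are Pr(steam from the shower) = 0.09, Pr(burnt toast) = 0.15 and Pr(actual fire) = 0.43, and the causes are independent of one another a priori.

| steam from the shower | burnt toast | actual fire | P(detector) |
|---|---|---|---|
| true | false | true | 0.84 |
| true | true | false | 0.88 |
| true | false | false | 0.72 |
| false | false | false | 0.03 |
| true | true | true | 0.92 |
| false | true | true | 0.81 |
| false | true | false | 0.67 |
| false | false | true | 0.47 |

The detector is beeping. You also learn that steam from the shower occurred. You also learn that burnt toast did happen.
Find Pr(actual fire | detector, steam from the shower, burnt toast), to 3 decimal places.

For the numerator, keep only actual fire=true terms: 0.92·0.43 = 0.395600
The normalizing constant is 0.88·0.57 + 0.92·0.43 = 0.897200
P(actual fire | detector, steam from the shower, burnt toast) = 0.395600/0.897200 ≈ 0.441

Pr(actual fire | detector, steam from the shower, burnt toast) ≈ 0.441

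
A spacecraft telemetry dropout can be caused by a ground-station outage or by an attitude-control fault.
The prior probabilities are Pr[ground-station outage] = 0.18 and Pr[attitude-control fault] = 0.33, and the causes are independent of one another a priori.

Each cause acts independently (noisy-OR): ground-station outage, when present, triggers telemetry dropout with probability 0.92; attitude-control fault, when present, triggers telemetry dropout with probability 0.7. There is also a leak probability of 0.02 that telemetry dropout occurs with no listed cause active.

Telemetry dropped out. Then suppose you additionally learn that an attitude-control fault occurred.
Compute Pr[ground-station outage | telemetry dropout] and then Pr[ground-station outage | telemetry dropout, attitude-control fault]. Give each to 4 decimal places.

Pr[ground-station outage | telemetry dropout] ≈ 0.4557; Pr[ground-station outage | telemetry dropout, attitude-control fault] ≈ 0.2329

Under noisy-OR, P(telemetry dropout | causes) = 1 − (1−0.02)·∏(1−qᵢ) over the active causes.
P(telemetry dropout) = 0.02*0.82*0.67 + 0.706*0.82*0.33 + 0.9216*0.18*0.67 + 0.97648*0.18*0.33 = 0.010988 + 0.191044 + 0.111145 + 0.058003 = 0.371180
Restricting to configurations with ground-station outage present: 0.111145 + 0.058003 = 0.169148.
So P(ground-station outage | telemetry dropout) = 0.169148/0.371180 ≈ 0.4557.

Now condition on the additional information:
Sum P(telemetry dropout|·) weighted by the priors over both values of ground-station outage:
  P(telemetry dropout | attitude-control fault) = 0.706*0.82 + 0.97648*0.18
        = 0.578920 + 0.175766 = 0.754686
The terms with ground-station outage present sum to 0.175766, so
  P(ground-station outage | telemetry dropout, attitude-control fault) = 0.175766 / 0.754686 ≈ 0.2329
The drop from 0.4557 to 0.2329 is the explaining-away (discounting) effect.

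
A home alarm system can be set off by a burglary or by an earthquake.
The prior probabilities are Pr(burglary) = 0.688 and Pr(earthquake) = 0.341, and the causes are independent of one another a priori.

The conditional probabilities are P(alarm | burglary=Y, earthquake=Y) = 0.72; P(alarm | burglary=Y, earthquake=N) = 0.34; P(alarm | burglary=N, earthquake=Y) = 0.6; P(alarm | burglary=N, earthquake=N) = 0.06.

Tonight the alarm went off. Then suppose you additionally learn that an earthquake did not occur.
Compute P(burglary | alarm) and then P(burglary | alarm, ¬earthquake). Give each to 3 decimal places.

P(alarm) = 0.06×0.312×0.659 + 0.6×0.312×0.341 + 0.34×0.688×0.659 + 0.72×0.688×0.341 = 0.012336 + 0.063835 + 0.154153 + 0.168918 = 0.399242
Of this, 0.323071 comes from 0.154153 + 0.168918 (the burglary=true cases).
So P(burglary | alarm) = 0.323071/0.399242 ≈ 0.809.

Now also conditioning on earthquake≠true:
P(alarm | ¬earthquake) = 0.06·0.312 + 0.34·0.688 = 0.018720 + 0.233920 = 0.252640
Restricting to configurations with burglary present: 0.34·0.688 = 0.233920.
So P(burglary | alarm, ¬earthquake) = 0.233920/0.252640 ≈ 0.926.
Ruling out earthquake raises the posterior on burglary — the flip side of explaining away.

P(burglary | alarm) ≈ 0.809; P(burglary | alarm, ¬earthquake) ≈ 0.926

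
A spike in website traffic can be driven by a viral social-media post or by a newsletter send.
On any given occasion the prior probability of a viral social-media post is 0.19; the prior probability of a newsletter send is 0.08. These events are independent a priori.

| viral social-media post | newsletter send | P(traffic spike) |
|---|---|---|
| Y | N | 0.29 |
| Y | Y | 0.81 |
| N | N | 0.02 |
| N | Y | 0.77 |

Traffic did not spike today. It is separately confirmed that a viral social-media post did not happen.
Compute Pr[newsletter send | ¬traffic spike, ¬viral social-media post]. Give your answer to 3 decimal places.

Pr[newsletter send | ¬traffic spike, ¬viral social-media post] ≈ 0.020

For the numerator, keep only newsletter send=true terms: 0.23·0.08 = 0.018400
Normalizer over all consistent configurations: 0.98·0.92 + 0.23·0.08 = 0.920000
P(newsletter send | ¬traffic spike, ¬viral social-media post) = 0.018400/0.920000 ≈ 0.020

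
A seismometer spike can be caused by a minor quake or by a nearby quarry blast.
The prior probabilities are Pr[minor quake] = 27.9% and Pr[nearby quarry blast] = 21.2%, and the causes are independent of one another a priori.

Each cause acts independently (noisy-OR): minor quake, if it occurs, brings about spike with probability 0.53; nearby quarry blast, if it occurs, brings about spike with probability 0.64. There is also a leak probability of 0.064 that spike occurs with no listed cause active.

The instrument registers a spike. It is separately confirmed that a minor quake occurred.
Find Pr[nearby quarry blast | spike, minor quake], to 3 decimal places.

Under noisy-OR, P(spike | causes) = 1 − (1−0.064)·∏(1−qᵢ) over the active causes.
P(spike | minor quake) = 0.56008×0.788 + 0.841629×0.212 = 0.441343 + 0.178425 = 0.619768
Restricting to configurations with nearby quarry blast present: 0.841629×0.212 = 0.178425.
P(nearby quarry blast | spike, minor quake) = 0.178425 / 0.619768 ≈ 0.288

Pr[nearby quarry blast | spike, minor quake] ≈ 0.288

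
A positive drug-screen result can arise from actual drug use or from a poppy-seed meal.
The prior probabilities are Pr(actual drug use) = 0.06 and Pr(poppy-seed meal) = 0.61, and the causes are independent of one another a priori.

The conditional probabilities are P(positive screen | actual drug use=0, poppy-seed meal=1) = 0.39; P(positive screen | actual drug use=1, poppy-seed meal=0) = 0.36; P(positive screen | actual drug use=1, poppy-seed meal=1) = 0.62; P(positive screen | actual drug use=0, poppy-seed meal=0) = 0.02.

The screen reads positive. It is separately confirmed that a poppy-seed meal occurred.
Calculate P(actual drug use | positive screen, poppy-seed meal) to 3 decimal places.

Sum P(positive screen|·) weighted by the priors over both values of actual drug use:
  P(positive screen | poppy-seed meal) = 0.39·0.94 + 0.62·0.06
        = 0.366600 + 0.037200 = 0.403800
The terms with actual drug use present sum to 0.037200, so
  P(actual drug use | positive screen, poppy-seed meal) = 0.037200 / 0.403800 ≈ 0.092

P(actual drug use | positive screen, poppy-seed meal) ≈ 0.092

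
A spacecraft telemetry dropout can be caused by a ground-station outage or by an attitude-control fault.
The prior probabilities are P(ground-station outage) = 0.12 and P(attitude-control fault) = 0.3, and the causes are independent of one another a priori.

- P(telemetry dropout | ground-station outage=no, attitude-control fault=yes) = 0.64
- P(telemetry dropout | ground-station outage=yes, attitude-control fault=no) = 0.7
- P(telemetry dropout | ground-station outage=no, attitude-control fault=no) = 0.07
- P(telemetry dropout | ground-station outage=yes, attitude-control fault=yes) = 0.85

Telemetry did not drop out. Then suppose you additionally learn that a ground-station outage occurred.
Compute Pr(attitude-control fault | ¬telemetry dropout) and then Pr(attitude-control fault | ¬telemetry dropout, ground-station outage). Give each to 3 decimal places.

By total probability over the 4 (ground-station outage, attitude-control fault) configurations:
  P(¬telemetry dropout) = 0.93·0.88·0.7 + 0.36·0.88·0.3 + 0.3·0.12·0.7 + 0.15·0.12·0.3
        = 0.572880 + 0.095040 + 0.025200 + 0.005400 = 0.698520
Configurations with attitude-control fault contribute 0.100440, so
  P(attitude-control fault | ¬telemetry dropout) = 0.100440 / 0.698520 ≈ 0.144

Now condition on the additional information:
Enumerate both values of attitude-control fault and weight by the priors:
  P(¬telemetry dropout | ground-station outage) = 0.3*0.7 + 0.15*0.3
        = 0.210000 + 0.045000 = 0.255000
Configurations with attitude-control fault contribute 0.045000, so
  P(attitude-control fault | ¬telemetry dropout, ground-station outage) = 0.045000 / 0.255000 ≈ 0.176

Pr(attitude-control fault | ¬telemetry dropout) ≈ 0.144; Pr(attitude-control fault | ¬telemetry dropout, ground-station outage) ≈ 0.176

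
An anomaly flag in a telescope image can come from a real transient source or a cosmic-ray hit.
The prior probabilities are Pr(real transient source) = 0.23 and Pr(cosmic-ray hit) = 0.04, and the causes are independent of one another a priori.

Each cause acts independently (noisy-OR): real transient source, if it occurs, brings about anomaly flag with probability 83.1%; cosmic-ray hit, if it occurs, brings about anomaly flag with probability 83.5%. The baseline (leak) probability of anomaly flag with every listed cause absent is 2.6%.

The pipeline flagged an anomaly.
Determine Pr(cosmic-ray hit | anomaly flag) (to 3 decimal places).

Under noisy-OR, P(anomaly flag | causes) = 1 − (1−0.026)·∏(1−qᵢ) over the active causes.
Sum P(anomaly flag|·) weighted by the priors over the 4 (real transient source, cosmic-ray hit) configurations:
  P(anomaly flag) = 0.026·0.77·0.96 + 0.83929·0.77·0.04 + 0.835394·0.23·0.96 + 0.97284·0.23·0.04
        = 0.019219 + 0.025850 + 0.184455 + 0.008950 = 0.238474
Configurations with cosmic-ray hit contribute 0.034800, so
  P(cosmic-ray hit | anomaly flag) = 0.034800 / 0.238474 ≈ 0.146

Pr(cosmic-ray hit | anomaly flag) ≈ 0.146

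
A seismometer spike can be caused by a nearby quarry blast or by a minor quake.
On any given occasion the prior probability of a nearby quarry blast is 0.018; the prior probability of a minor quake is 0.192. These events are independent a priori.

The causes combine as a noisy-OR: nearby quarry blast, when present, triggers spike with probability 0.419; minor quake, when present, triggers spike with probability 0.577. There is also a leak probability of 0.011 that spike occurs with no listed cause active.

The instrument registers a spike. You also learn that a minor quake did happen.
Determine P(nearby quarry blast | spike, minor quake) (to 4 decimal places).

Under noisy-OR, P(spike | causes) = 1 − (1−0.011)·∏(1−qᵢ) over the active causes.
P(spike | minor quake) = 0.581653×0.982 + 0.75694×0.018 = 0.571183 + 0.013625 = 0.584808
Of this, 0.013625 comes from 0.75694×0.018 (the nearby quarry blast=true cases).
Hence the posterior is 0.013625/0.584808 ≈ 0.0233.

P(nearby quarry blast | spike, minor quake) ≈ 0.0233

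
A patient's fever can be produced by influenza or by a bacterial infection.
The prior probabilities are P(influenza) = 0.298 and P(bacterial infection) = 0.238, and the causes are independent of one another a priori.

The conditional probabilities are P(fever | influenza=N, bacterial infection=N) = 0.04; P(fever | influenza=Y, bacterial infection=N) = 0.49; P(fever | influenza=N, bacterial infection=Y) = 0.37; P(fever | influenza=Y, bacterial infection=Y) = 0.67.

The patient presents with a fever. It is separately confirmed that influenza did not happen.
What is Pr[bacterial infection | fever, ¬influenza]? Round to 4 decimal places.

Pr[bacterial infection | fever, ¬influenza] ≈ 0.7429

For the numerator, keep only bacterial infection=true terms: 0.37*0.238 = 0.088060
Normalizer over all consistent configurations: 0.04*0.762 + 0.37*0.238 = 0.118540
Posterior = 0.088060 / 0.118540 ≈ 0.7429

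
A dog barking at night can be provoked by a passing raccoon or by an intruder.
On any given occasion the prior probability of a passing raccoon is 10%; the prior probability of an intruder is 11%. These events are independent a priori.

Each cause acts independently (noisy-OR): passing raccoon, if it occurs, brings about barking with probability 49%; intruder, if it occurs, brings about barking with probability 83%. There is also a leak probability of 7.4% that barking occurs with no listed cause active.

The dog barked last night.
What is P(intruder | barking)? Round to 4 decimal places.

P(intruder | barking) ≈ 0.4682

Under noisy-OR, P(barking | causes) = 1 − (1−0.074)·∏(1−qᵢ) over the active causes.
For the numerator, keep only intruder=true terms: 0.083415 + 0.010117 = 0.093532
Denominator P(barking): 0.074×0.9×0.89 + 0.84258×0.9×0.11 + 0.52774×0.1×0.89 + 0.919716×0.1×0.11 = 0.199775
Posterior = 0.093532 / 0.199775 ≈ 0.4682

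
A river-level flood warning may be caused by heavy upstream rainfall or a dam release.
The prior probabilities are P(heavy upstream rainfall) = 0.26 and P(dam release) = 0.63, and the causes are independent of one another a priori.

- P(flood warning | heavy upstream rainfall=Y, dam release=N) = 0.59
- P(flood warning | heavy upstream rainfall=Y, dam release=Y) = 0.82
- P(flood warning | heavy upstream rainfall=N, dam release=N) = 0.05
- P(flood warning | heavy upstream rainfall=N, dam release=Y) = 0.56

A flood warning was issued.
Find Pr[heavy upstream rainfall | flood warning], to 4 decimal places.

P(flood warning) = 0.05×0.74×0.37 + 0.56×0.74×0.63 + 0.59×0.26×0.37 + 0.82×0.26×0.63 = 0.013690 + 0.261072 + 0.056758 + 0.134316 = 0.465836
Of this, 0.191074 comes from 0.056758 + 0.134316 (the heavy upstream rainfall=true cases).
P(heavy upstream rainfall | flood warning) = 0.191074 / 0.465836 ≈ 0.4102

Pr[heavy upstream rainfall | flood warning] ≈ 0.4102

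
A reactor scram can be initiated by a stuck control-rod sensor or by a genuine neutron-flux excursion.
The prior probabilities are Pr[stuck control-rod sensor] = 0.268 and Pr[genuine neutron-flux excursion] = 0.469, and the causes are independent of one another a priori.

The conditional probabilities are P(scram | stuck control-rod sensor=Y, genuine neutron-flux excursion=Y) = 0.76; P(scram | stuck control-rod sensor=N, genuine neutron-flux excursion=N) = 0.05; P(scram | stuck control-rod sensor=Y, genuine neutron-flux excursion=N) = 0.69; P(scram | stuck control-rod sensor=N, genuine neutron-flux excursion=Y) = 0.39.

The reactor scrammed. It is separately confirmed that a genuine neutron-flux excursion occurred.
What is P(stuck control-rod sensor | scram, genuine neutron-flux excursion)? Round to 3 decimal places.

P(stuck control-rod sensor | scram, genuine neutron-flux excursion) ≈ 0.416

P(scram | genuine neutron-flux excursion) = 0.39×0.732 + 0.76×0.268 = 0.285480 + 0.203680 = 0.489160
The stuck control-rod sensor-present share is 0.76×0.268 = 0.203680.
Hence the posterior is 0.203680/0.489160 ≈ 0.416.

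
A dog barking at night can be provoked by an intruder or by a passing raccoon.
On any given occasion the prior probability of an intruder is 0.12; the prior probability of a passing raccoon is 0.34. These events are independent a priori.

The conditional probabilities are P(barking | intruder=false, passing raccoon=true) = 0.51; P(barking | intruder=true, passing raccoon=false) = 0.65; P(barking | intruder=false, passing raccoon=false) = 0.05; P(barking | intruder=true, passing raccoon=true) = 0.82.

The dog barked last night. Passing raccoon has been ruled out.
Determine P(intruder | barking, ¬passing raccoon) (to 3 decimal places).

P(intruder | barking, ¬passing raccoon) ≈ 0.639

P(barking | ¬passing raccoon) = 0.05·0.88 + 0.65·0.12 = 0.044000 + 0.078000 = 0.122000
The intruder-present share is 0.65·0.12 = 0.078000.
So P(intruder | barking, ¬passing raccoon) = 0.078000/0.122000 ≈ 0.639.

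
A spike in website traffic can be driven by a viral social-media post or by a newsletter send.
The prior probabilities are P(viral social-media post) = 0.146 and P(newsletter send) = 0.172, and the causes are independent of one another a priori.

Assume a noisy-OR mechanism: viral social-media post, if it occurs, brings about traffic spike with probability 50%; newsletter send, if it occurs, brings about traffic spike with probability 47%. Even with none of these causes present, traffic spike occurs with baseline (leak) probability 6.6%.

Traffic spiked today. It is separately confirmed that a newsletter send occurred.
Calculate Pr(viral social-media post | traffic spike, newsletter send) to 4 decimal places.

Pr(viral social-media post | traffic spike, newsletter send) ≈ 0.2030

Under noisy-OR, P(traffic spike | causes) = 1 − (1−0.066)·∏(1−qᵢ) over the active causes.
Enumerate both values of viral social-media post and weight by the priors:
  P(traffic spike | newsletter send) = 0.50498·0.854 + 0.75249·0.146
        = 0.431253 + 0.109864 = 0.541117
The terms with viral social-media post present sum to 0.109864, so
  P(viral social-media post | traffic spike, newsletter send) = 0.109864 / 0.541117 ≈ 0.2030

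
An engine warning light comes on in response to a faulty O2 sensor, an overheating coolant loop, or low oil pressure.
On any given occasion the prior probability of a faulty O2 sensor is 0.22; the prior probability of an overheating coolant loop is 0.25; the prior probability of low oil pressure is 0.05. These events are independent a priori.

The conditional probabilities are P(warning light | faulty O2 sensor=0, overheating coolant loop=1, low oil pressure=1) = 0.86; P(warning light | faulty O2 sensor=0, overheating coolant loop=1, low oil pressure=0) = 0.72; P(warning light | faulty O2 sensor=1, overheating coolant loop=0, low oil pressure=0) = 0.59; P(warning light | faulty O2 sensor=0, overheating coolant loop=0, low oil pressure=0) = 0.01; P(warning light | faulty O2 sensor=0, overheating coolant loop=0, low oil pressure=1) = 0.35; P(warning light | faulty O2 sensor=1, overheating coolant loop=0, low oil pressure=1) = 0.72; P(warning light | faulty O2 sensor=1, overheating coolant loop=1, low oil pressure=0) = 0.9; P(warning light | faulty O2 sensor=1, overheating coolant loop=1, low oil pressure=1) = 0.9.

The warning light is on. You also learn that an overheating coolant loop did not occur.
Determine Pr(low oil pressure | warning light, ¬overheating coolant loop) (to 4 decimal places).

P(warning light | ¬overheating coolant loop) = 0.01·0.78·0.95 + 0.35·0.78·0.05 + 0.59·0.22·0.95 + 0.72·0.22·0.05 = 0.007410 + 0.013650 + 0.123310 + 0.007920 = 0.152290
Of this, 0.021570 comes from 0.013650 + 0.007920 (the low oil pressure=true cases).
Hence the posterior is 0.021570/0.152290 ≈ 0.1416.

Pr(low oil pressure | warning light, ¬overheating coolant loop) ≈ 0.1416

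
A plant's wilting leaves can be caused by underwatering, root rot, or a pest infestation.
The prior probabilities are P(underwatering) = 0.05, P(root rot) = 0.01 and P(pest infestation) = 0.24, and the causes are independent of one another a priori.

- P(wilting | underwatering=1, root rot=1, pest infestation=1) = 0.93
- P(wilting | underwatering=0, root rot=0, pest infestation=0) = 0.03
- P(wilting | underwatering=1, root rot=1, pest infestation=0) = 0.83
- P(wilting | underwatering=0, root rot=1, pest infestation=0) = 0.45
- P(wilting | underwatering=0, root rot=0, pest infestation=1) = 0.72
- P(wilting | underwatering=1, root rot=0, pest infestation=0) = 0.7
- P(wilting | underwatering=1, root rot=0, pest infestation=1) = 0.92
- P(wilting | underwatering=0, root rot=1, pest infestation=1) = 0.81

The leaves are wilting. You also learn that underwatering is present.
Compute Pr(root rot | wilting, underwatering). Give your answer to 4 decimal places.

Pr(root rot | wilting, underwatering) ≈ 0.0113

P(wilting | underwatering) = 0.7·0.99·0.76 + 0.92·0.99·0.24 + 0.83·0.01·0.76 + 0.93·0.01·0.24 = 0.526680 + 0.218592 + 0.006308 + 0.002232 = 0.753812
Restricting to configurations with root rot present: 0.006308 + 0.002232 = 0.008540.
Hence the posterior is 0.008540/0.753812 ≈ 0.0113.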